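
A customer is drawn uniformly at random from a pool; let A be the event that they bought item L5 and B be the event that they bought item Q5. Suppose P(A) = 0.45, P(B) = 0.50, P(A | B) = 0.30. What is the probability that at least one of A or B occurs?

P(A ∩ B) = P(B)·P(A|B) = 0.50 × 0.30 = 0.15
Using inclusion–exclusion:
P(A ∪ B) = 0.45 + 0.50 − 0.15 = 0.80

0.80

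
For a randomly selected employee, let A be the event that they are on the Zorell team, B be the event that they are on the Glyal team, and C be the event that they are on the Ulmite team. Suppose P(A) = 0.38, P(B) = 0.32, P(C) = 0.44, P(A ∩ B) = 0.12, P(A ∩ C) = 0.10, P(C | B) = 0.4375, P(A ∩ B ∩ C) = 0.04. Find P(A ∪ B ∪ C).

0.82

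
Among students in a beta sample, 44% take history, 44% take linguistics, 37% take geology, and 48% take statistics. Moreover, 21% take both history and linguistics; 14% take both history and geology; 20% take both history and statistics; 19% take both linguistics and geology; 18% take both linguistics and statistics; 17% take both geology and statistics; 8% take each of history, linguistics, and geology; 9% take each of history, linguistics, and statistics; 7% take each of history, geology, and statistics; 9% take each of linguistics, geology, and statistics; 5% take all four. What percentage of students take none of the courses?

Inclusion–exclusion gives
P(union) = 44 + 44 + 37 + 48 − 21 − 14 − 20 − 19 − 18 − 17 + 8 + 9 + 7 + 9 − 5 = 92%
P(none) = 100% − 92% = 8%

8%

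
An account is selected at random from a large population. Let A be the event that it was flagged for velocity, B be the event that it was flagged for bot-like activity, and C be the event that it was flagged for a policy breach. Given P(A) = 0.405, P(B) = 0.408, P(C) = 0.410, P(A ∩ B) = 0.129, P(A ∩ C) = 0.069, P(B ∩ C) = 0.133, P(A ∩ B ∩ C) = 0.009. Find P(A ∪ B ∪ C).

P(A ∪ B ∪ C) = 0.405 + 0.408 + 0.410 − 0.129 − 0.069 − 0.133 + 0.009 = 0.901

0.901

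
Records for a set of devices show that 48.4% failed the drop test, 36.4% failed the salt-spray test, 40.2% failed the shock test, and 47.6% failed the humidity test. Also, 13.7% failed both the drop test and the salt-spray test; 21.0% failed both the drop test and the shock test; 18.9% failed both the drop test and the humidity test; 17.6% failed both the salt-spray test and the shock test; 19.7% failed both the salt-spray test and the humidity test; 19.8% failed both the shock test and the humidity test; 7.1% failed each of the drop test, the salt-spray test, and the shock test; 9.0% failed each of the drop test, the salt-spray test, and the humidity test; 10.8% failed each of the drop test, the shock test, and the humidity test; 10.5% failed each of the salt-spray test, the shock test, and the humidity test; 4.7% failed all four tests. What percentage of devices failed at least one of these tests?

94.6%

Apply inclusion-exclusion:
P(at least one) = 48.4 + 36.4 + 40.2 + 47.6 − 13.7 − 21.0 − 18.9 − 17.6 − 19.7 − 19.8 + 7.1 + 9.0 + 10.8 + 10.5 − 4.7 = 94.6%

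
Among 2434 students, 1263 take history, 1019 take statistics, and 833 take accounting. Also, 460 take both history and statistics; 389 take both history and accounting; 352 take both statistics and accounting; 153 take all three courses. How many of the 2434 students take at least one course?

N(≥1) = 1263 + 1019 + 833 − 460 − 389 − 352 + 153 = 2067

2067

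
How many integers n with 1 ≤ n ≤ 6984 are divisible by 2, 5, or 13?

4405

⌊6984/2⌋ + ⌊6984/5⌋ + ⌊6984/13⌋ − ⌊6984/10⌋ − ⌊6984/26⌋ − ⌊6984/65⌋ + ⌊6984/130⌋ = 3492 + 1396 + 537 − 698 − 268 − 107 + 53 = 4405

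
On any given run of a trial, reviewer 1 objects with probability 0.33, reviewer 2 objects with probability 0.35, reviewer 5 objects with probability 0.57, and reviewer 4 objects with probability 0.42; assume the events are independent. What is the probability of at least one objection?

P(none) = (1 − 0.33) × (1 − 0.35) × (1 − 0.57) × (1 − 0.42) = 0.67 × 0.65 × 0.43 × 0.58 = 0.1086137
P(at least one) = 1 − 0.1086137 = 0.8913863

0.8913863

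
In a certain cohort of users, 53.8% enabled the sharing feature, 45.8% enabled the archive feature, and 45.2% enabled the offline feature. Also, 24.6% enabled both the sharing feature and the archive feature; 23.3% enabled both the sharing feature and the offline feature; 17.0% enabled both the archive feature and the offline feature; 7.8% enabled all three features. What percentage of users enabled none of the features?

12.3%

By inclusion-exclusion,
P(at least one) = 53.8 + 45.8 + 45.2 − 24.6 − 23.3 − 17.0 + 7.8 = 87.7%
P(none) = 100% − 87.7% = 12.3%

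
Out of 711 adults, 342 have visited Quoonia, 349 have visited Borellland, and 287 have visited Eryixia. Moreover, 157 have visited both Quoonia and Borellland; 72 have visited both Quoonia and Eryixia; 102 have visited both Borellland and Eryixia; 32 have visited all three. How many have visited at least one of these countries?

|at least one| = 342 + 349 + 287 − 157 − 72 − 102 + 32 = 679

679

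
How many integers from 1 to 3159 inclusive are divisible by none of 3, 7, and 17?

1699

floor(3159/3) + floor(3159/7) + floor(3159/17) − floor(3159/21) − floor(3159/51) − floor(3159/119) + floor(3159/357) = 1053 + 451 + 185 − 150 − 61 − 26 + 8 = 1460
3159 − 1460 = 1699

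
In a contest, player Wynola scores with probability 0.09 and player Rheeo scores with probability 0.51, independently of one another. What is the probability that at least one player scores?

0.5541

P(none) = (1 − 0.09) × (1 − 0.51) = 0.91 × 0.49 = 0.4459
P(at least one) = 1 − 0.4459 = 0.5541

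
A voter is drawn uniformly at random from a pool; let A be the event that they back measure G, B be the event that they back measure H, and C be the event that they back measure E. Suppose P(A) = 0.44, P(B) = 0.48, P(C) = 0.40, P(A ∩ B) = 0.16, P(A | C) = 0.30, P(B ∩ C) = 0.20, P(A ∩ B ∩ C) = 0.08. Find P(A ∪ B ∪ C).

P(A ∩ C) = P(C)·P(A|C) = 0.40 × 0.30 = 0.12
By inclusion–exclusion:
P(A ∪ B ∪ C) = 0.44 + 0.48 + 0.40 − 0.16 − 0.12 − 0.20 + 0.08 = 0.92

0.92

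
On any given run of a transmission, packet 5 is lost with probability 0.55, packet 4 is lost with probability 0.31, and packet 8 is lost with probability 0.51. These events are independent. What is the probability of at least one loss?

P(none) = (1 − 0.55) × (1 − 0.31) × (1 − 0.51) = 0.45 × 0.69 × 0.49 = 0.152145
P(at least one) = 1 − 0.152145 = 0.847855

0.847855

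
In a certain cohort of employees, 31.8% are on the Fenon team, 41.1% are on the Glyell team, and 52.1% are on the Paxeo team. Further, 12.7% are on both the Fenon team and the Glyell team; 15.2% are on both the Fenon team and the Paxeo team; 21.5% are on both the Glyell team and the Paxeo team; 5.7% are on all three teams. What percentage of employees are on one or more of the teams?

P(≥1) = 31.8 + 41.1 + 52.1 − 12.7 − 15.2 − 21.5 + 5.7 = 81.3%

81.3%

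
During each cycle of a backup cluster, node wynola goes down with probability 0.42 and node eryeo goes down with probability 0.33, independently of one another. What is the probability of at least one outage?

0.6114

P(none) = (1 − 0.42) × (1 − 0.33) = 0.58 × 0.67 = 0.3886
P(at least one) = 1 − 0.3886 = 0.6114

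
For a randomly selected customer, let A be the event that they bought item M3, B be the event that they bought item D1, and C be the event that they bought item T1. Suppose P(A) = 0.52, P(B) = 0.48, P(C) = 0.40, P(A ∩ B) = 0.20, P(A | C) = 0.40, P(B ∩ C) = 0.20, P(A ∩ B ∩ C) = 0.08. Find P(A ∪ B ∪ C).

0.92

P(A ∩ C) = P(C)·P(A|C) = 0.40 × 0.40 = 0.16
Using inclusion–exclusion:
P(A ∪ B ∪ C) = 0.52 + 0.48 + 0.40 − 0.20 − 0.16 − 0.20 + 0.08 = 0.92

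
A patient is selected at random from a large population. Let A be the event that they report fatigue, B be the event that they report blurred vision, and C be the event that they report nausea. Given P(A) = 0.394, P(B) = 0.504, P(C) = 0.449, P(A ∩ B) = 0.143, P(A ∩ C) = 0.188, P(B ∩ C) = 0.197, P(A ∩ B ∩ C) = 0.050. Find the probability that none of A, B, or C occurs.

By inclusion–exclusion:
P(A ∪ B ∪ C) = 0.394 + 0.504 + 0.449 − 0.143 − 0.188 − 0.197 + 0.050 = 0.869
P(none) = 1 − 0.869 = 0.131

0.131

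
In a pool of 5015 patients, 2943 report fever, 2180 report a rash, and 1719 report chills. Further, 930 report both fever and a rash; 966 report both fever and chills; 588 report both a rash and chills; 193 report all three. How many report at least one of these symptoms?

By inclusion-exclusion,
N(≥1) = 2943 + 2180 + 1719 − 930 − 966 − 588 + 193 = 4551

4551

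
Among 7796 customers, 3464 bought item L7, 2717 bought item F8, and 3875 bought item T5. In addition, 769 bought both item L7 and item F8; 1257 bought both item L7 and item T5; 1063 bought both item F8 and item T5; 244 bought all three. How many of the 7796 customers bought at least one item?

7211

By inclusion-exclusion,
|at least one| = 3464 + 2717 + 3875 − 769 − 1257 − 1063 + 244 = 7211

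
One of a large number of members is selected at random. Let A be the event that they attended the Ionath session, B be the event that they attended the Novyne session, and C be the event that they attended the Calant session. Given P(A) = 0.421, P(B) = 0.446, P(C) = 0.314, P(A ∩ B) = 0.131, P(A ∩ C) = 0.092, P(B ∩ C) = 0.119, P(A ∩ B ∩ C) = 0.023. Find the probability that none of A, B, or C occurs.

0.138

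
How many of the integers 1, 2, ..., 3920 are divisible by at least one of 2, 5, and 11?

2494

1960 + 784 + 356 − 392 − 178 − 71 + 35 = 2494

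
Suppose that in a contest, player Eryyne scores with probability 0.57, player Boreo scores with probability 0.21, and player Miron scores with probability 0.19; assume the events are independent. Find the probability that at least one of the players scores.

0.724843

P(none) = (1 − 0.57) × (1 − 0.21) × (1 − 0.19) = 0.43 × 0.79 × 0.81 = 0.275157
P(at least one) = 1 − 0.275157 = 0.724843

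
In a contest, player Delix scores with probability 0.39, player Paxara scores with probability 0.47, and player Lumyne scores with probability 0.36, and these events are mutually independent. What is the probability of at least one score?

Since the events are independent, P(none) is the product of the individual non-occurrence probabilities.
P(none) = (1 − 0.39) × (1 − 0.47) × (1 − 0.36) = 0.61 × 0.53 × 0.64 = 0.206912
P(at least one) = 1 − 0.206912 = 0.793088

0.793088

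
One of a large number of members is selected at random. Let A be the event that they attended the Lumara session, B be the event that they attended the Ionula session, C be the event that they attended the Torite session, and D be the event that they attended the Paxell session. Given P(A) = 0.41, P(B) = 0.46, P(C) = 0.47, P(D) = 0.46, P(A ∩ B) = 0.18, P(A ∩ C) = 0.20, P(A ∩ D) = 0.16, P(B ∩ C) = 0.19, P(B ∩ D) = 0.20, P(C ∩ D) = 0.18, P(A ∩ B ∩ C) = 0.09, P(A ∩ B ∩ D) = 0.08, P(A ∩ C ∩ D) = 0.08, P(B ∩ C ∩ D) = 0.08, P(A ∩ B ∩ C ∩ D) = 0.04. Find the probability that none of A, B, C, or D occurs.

By inclusion–exclusion:
P(A ∪ B ∪ C ∪ D) = 0.41 + 0.46 + 0.47 + 0.46 − 0.18 − 0.20 − 0.16 − 0.19 − 0.20 − 0.18 + 0.09 + 0.08 + 0.08 + 0.08 − 0.04 = 0.98
P(none) = 1 − 0.98 = 0.02

0.02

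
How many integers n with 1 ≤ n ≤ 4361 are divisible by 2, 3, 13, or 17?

3097

⌊4361/2⌋ + ⌊4361/3⌋ + ⌊4361/13⌋ + ⌊4361/17⌋ − ⌊4361/6⌋ − ⌊4361/26⌋ − ⌊4361/34⌋ − ⌊4361/39⌋ − ⌊4361/51⌋ − ⌊4361/221⌋ + ⌊4361/78⌋ + ⌊4361/102⌋ + ⌊4361/442⌋ + ⌊4361/663⌋ − ⌊4361/1326⌋ = 2180 + 1453 + 335 + 256 − 726 − 167 − 128 − 111 − 85 − 19 + 55 + 42 + 9 + 6 − 3 = 3097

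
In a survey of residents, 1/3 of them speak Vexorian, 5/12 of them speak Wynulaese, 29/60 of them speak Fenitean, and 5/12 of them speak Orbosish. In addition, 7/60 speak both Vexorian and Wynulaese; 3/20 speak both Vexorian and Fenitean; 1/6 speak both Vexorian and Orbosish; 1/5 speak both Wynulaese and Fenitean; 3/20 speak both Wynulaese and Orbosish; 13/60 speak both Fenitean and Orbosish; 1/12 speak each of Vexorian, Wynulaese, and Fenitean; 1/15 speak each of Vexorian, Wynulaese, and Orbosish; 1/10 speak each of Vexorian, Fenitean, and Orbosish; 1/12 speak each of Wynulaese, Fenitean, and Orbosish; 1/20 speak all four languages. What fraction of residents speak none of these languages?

1/15

Using inclusion–exclusion:
P(≥1) = 1/3 + 5/12 + 29/60 + 5/12 − 7/60 − 3/20 − 1/6 − 1/5 − 3/20 − 13/60 + 1/12 + 1/15 + 1/10 + 1/12 − 1/20 = 14/15
P(none) = 1 − 14/15 = 1/15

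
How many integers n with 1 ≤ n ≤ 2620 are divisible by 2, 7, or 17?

1563

Inclusion–exclusion gives
⌊2620/2⌋ + ⌊2620/7⌋ + ⌊2620/17⌋ − ⌊2620/14⌋ − ⌊2620/34⌋ − ⌊2620/119⌋ + ⌊2620/238⌋ = 1310 + 374 + 154 − 187 − 77 − 22 + 11 = 1563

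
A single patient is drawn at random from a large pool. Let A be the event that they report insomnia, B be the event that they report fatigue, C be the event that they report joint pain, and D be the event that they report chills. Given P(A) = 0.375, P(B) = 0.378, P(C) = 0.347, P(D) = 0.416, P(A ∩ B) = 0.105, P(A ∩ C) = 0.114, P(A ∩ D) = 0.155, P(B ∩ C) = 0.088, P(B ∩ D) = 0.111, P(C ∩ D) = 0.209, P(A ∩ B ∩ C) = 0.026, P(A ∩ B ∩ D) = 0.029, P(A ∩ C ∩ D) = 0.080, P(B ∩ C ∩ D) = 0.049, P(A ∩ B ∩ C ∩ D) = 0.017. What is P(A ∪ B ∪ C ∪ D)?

P(A ∪ B ∪ C ∪ D) = 0.375 + 0.378 + 0.347 + 0.416 − 0.105 − 0.114 − 0.155 − 0.088 − 0.111 − 0.209 + 0.026 + 0.029 + 0.080 + 0.049 − 0.017 = 0.901

0.901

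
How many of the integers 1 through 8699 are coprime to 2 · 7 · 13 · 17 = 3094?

⌊8699/2⌋ + ⌊8699/7⌋ + ⌊8699/13⌋ + ⌊8699/17⌋ − ⌊8699/14⌋ − ⌊8699/26⌋ − ⌊8699/34⌋ − ⌊8699/91⌋ − ⌊8699/119⌋ − ⌊8699/221⌋ + ⌊8699/182⌋ + ⌊8699/238⌋ + ⌊8699/442⌋ + ⌊8699/1547⌋ − ⌊8699/3094⌋ = 4349 + 1242 + 669 + 511 − 621 − 334 − 255 − 95 − 73 − 39 + 47 + 36 + 19 + 5 − 2 = 5459
8699 − 5459 = 3240

3240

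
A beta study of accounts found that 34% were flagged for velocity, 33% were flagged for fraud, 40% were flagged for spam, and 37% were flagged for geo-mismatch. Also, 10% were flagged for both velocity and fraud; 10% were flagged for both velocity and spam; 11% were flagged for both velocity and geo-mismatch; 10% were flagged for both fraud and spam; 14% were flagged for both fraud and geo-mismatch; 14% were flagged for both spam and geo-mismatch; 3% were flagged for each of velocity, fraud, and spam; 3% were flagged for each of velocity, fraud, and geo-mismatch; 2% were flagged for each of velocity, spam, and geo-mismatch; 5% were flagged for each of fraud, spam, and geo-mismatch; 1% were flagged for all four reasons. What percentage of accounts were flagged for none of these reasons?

13%

P(≥1) = 34 + 33 + 40 + 37 − 10 − 10 − 11 − 10 − 14 − 14 + 3 + 3 + 2 + 5 − 1 = 87%
P(none) = 100% − 87% = 13%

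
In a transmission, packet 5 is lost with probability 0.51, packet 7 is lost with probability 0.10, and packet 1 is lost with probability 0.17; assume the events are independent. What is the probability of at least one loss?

0.63397

P(none) = (1 − 0.51) × (1 − 0.10) × (1 − 0.17) = 0.49 × 0.90 × 0.83 = 0.36603
P(at least one) = 1 − 0.36603 = 0.63397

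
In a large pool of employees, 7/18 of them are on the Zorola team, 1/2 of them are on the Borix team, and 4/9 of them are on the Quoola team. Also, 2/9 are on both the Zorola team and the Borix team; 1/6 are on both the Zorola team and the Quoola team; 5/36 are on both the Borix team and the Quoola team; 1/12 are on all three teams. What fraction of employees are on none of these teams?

P(union) = 7/18 + 1/2 + 4/9 − 2/9 − 1/6 − 5/36 + 1/12 = 8/9
P(none) = 1 − 8/9 = 1/9

1/9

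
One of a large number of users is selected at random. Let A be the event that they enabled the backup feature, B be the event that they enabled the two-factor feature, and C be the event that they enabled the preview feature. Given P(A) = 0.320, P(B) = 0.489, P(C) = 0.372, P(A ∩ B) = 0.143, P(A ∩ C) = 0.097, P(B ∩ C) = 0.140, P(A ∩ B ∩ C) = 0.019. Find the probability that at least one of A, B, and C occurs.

0.820

Inclusion–exclusion gives
P(A ∪ B ∪ C) = 0.320 + 0.489 + 0.372 − 0.143 − 0.097 − 0.140 + 0.019 = 0.820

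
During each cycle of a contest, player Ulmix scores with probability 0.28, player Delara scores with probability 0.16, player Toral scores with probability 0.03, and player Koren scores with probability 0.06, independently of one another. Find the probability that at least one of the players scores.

0.44854336

P(none) = (1 − 0.28) × (1 − 0.16) × (1 − 0.03) × (1 − 0.06) = 0.72 × 0.84 × 0.97 × 0.94 = 0.55145664
P(at least one) = 1 − 0.55145664 = 0.44854336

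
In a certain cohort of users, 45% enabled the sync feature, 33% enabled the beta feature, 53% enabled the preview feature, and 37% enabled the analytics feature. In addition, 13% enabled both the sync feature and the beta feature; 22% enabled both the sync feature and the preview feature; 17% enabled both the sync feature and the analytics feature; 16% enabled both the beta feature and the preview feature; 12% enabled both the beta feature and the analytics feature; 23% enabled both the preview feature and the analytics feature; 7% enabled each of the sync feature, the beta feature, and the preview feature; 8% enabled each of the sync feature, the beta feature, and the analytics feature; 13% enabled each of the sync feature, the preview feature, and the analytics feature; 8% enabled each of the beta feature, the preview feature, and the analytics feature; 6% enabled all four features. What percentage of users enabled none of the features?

5%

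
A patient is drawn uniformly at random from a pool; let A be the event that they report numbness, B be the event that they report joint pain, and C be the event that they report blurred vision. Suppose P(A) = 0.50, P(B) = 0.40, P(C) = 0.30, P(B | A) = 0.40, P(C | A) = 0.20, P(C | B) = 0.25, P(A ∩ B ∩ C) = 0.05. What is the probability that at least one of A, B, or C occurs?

P(A ∩ B) = P(A)·P(B|A) = 0.50 × 0.40 = 0.20
P(A ∩ C) = P(A)·P(C|A) = 0.50 × 0.20 = 0.10
P(B ∩ C) = P(B)·P(C|B) = 0.40 × 0.25 = 0.10
P(A ∪ B ∪ C) = 0.50 + 0.40 + 0.30 − 0.20 − 0.10 − 0.10 + 0.05 = 0.85

0.85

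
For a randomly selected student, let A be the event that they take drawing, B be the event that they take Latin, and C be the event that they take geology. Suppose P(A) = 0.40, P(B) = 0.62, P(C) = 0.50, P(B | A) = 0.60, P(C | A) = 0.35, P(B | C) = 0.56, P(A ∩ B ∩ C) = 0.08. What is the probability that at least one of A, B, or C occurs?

0.94

P(A ∩ B) = P(A)·P(B|A) = 0.40 × 0.60 = 0.24
P(A ∩ C) = P(A)·P(C|A) = 0.40 × 0.35 = 0.14
P(B ∩ C) = P(C)·P(B|C) = 0.50 × 0.56 = 0.28
By inclusion-exclusion,
P(A ∪ B ∪ C) = 0.40 + 0.62 + 0.50 − 0.24 − 0.14 − 0.28 + 0.08 = 0.94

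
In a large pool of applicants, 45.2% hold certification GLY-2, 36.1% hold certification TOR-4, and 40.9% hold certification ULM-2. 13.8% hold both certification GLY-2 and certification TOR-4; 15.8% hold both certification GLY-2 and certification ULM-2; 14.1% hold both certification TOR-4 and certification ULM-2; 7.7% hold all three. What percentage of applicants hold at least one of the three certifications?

86.2%

P(at least one) = 45.2 + 36.1 + 40.9 − 13.8 − 15.8 − 14.1 + 7.7 = 86.2%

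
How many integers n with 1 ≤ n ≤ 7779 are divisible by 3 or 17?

By inclusion-exclusion,
floor(7779/3) + floor(7779/17) − floor(7779/51) = 2593 + 457 − 152 = 2898

2898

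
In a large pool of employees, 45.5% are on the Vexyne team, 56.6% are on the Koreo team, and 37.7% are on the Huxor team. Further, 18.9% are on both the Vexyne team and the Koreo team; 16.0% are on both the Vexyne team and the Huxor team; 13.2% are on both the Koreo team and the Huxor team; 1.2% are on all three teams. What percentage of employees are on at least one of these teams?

By inclusion-exclusion,
P(≥1) = 45.5 + 56.6 + 37.7 − 18.9 − 16.0 − 13.2 + 1.2 = 92.9%

92.9%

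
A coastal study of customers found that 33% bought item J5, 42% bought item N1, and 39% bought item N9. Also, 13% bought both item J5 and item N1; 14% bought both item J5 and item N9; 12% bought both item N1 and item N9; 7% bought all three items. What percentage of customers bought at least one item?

P(union) = 33 + 42 + 39 − 13 − 14 − 12 + 7 = 82%

82%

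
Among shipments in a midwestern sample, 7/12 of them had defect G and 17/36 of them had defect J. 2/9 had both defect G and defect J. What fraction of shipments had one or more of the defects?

5/6

Using inclusion–exclusion:
P(at least one) = 7/12 + 17/36 − 2/9 = 5/6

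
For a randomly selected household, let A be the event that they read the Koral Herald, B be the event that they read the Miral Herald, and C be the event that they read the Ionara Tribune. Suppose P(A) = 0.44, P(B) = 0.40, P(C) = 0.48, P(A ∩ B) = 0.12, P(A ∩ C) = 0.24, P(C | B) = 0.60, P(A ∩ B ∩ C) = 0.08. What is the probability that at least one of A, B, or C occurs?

P(B ∩ C) = P(B)·P(C|B) = 0.40 × 0.60 = 0.24
Using inclusion–exclusion:
P(A ∪ B ∪ C) = 0.44 + 0.40 + 0.48 − 0.12 − 0.24 − 0.24 + 0.08 = 0.80

0.80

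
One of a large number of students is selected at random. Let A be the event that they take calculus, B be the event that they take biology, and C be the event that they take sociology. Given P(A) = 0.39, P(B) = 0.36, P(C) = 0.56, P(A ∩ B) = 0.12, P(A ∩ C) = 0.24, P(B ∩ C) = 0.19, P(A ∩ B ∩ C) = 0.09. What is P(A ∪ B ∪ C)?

0.85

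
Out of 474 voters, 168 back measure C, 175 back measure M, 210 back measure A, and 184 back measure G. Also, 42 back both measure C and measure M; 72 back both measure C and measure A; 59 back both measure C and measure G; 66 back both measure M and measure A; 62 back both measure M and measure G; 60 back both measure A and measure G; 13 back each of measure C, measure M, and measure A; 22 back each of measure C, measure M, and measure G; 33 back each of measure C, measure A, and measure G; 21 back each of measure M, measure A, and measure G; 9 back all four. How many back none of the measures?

|union| = 168 + 175 + 210 + 184 − 42 − 72 − 59 − 66 − 62 − 60 + 13 + 22 + 33 + 21 − 9 = 456
None: 474 − 456 = 18

18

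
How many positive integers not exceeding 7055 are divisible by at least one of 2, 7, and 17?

Inclusion–exclusion gives
floor(7055/2) + floor(7055/7) + floor(7055/17) − floor(7055/14) − floor(7055/34) − floor(7055/119) + floor(7055/238) = 3527 + 1007 + 415 − 503 − 207 − 59 + 29 = 4209

4209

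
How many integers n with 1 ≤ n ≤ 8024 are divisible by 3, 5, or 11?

4133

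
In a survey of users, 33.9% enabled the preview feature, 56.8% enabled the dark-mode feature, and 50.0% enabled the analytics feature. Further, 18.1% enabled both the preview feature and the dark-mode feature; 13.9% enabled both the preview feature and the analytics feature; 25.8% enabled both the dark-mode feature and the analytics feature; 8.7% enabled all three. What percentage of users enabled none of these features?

8.4%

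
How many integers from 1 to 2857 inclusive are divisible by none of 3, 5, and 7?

Apply inclusion-exclusion:
floor(2857/3) + floor(2857/5) + floor(2857/7) − floor(2857/15) − floor(2857/21) − floor(2857/35) + floor(2857/105) = 952 + 571 + 408 − 190 − 136 − 81 + 27 = 1551
2857 − 1551 = 1306

1306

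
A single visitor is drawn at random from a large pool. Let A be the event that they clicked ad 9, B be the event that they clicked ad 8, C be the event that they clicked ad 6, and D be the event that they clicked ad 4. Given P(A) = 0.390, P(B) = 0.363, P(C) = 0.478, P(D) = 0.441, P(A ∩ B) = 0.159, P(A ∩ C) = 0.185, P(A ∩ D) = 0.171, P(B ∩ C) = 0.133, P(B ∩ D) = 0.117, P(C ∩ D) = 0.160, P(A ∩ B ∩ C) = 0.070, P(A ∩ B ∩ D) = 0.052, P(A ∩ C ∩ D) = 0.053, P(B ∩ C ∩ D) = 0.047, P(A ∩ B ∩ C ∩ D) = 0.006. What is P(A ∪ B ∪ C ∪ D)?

0.963

P(A ∪ B ∪ C ∪ D) = 0.390 + 0.363 + 0.478 + 0.441 − 0.159 − 0.185 − 0.171 − 0.133 − 0.117 − 0.160 + 0.070 + 0.052 + 0.053 + 0.047 − 0.006 = 0.963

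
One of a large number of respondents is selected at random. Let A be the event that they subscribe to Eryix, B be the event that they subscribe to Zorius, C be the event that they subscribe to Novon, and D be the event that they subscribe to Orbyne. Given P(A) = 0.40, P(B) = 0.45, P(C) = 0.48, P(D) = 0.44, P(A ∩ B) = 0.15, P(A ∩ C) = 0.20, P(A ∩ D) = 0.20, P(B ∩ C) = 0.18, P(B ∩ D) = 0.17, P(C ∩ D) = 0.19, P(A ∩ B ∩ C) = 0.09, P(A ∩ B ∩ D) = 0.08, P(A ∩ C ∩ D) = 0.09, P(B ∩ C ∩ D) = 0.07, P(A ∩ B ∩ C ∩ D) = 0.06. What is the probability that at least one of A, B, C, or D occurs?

Inclusion–exclusion gives
P(A ∪ B ∪ C ∪ D) = 0.40 + 0.45 + 0.48 + 0.44 − 0.15 − 0.20 − 0.20 − 0.18 − 0.17 − 0.19 + 0.09 + 0.08 + 0.09 + 0.07 − 0.06 = 0.95

0.95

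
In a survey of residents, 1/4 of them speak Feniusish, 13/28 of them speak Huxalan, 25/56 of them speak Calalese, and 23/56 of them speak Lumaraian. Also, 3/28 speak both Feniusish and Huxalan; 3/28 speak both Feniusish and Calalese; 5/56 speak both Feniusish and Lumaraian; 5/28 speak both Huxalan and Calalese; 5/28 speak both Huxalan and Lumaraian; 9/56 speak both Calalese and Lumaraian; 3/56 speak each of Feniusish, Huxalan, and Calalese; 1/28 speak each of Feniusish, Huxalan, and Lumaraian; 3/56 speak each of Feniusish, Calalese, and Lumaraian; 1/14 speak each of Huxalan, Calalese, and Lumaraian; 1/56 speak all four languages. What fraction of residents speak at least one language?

53/56

P(at least one) = 1/4 + 13/28 + 25/56 + 23/56 − 3/28 − 3/28 − 5/56 − 5/28 − 5/28 − 9/56 + 3/56 + 1/28 + 3/56 + 1/14 − 1/56 = 53/56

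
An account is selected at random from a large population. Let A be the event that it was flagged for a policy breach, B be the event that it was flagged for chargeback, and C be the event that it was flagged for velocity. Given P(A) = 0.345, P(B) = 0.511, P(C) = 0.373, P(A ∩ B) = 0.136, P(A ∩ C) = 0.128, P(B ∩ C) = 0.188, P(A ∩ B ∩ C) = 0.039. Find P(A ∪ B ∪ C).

0.816

Using inclusion–exclusion:
P(A ∪ B ∪ C) = 0.345 + 0.511 + 0.373 − 0.136 − 0.128 − 0.188 + 0.039 = 0.816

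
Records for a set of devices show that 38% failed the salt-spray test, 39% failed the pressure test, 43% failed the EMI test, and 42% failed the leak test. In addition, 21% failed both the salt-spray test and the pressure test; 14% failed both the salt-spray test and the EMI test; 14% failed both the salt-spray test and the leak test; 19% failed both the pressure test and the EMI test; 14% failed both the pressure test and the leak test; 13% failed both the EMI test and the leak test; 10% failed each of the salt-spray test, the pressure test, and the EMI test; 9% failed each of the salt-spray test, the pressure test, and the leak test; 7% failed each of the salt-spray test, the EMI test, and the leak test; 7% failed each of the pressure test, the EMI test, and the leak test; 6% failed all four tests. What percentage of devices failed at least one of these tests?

94%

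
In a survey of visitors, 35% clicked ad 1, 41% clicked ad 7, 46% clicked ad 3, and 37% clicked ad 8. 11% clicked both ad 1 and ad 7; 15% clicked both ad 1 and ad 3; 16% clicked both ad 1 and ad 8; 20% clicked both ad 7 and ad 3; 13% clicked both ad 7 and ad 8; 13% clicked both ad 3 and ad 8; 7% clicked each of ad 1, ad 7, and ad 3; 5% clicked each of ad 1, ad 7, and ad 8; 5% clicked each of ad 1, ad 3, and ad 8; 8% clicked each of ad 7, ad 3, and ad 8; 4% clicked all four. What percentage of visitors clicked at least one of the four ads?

92%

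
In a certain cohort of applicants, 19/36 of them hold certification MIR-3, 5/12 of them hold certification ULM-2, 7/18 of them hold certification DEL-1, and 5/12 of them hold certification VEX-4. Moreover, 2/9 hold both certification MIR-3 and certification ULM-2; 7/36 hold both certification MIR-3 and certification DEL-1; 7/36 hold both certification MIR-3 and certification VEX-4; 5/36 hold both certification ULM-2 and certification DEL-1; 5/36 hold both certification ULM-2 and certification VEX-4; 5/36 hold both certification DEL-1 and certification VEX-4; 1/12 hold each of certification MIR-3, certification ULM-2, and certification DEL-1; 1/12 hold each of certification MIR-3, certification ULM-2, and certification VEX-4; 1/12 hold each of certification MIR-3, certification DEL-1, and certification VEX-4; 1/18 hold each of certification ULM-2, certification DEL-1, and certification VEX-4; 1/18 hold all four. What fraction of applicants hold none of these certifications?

P(union) = 19/36 + 5/12 + 7/18 + 5/12 − 2/9 − 7/36 − 7/36 − 5/36 − 5/36 − 5/36 + 1/12 + 1/12 + 1/12 + 1/18 − 1/18 = 35/36
P(none) = 1 − 35/36 = 1/36

1/36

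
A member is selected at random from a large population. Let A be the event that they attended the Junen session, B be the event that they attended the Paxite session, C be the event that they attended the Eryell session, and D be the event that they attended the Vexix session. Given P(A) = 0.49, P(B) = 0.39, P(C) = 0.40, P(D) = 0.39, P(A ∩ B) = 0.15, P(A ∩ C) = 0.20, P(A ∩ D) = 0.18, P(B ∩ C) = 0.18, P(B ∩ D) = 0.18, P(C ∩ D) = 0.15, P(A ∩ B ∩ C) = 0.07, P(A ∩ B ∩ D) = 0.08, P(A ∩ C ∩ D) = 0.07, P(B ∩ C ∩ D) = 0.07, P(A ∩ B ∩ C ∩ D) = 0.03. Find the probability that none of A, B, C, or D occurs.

0.11

P(A ∪ B ∪ C ∪ D) = 0.49 + 0.39 + 0.40 + 0.39 − 0.15 − 0.20 − 0.18 − 0.18 − 0.18 − 0.15 + 0.07 + 0.08 + 0.07 + 0.07 − 0.03 = 0.89
P(none) = 1 − 0.89 = 0.11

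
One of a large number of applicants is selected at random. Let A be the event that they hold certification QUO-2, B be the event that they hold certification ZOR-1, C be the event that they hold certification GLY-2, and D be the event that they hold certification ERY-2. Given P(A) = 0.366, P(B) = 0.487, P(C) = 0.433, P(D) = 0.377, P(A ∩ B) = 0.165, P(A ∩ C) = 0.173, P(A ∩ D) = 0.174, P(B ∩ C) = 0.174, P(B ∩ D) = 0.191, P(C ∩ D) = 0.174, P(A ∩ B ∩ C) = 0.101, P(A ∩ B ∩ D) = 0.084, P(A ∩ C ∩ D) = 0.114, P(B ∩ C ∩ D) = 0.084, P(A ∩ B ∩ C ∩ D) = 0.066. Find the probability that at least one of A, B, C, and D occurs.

Using inclusion–exclusion:
P(A ∪ B ∪ C ∪ D) = 0.366 + 0.487 + 0.433 + 0.377 − 0.165 − 0.173 − 0.174 − 0.174 − 0.191 − 0.174 + 0.101 + 0.084 + 0.114 + 0.084 − 0.066 = 0.929

0.929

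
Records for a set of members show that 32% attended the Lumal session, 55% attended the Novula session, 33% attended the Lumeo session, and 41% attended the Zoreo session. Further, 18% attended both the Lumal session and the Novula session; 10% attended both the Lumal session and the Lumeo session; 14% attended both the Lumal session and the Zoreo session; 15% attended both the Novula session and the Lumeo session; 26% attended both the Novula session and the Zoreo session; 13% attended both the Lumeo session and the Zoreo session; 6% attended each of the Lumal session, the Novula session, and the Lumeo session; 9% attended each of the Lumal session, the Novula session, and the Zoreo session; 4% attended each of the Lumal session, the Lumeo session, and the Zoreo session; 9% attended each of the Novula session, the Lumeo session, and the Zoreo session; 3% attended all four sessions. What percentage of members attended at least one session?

P(≥1) = 32 + 55 + 33 + 41 − 18 − 10 − 14 − 15 − 26 − 13 + 6 + 9 + 4 + 9 − 3 = 90%

90%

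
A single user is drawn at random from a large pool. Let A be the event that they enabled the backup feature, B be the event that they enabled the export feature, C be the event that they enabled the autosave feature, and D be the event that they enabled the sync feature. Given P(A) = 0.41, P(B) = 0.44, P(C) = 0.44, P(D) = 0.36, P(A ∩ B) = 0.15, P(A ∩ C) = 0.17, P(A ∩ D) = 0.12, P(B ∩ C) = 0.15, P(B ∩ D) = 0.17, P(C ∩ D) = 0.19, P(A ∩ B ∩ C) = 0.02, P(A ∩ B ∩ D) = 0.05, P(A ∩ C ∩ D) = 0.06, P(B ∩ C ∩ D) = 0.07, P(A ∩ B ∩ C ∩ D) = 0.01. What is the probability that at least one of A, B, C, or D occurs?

0.89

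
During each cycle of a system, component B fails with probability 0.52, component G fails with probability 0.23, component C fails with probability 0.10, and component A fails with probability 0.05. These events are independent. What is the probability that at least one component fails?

0.683992

Since the events are independent, P(none) is the product of the individual non-occurrence probabilities.
P(none) = (1 − 0.52) × (1 − 0.23) × (1 − 0.10) × (1 − 0.05) = 0.48 × 0.77 × 0.90 × 0.95 = 0.316008
P(at least one) = 1 − 0.316008 = 0.683992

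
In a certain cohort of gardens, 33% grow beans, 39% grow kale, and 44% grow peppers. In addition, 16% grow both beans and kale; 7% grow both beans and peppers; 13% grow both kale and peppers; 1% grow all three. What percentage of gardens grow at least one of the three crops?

81%

Apply inclusion-exclusion:
P(at least one) = 33 + 39 + 44 − 16 − 7 − 13 + 1 = 81%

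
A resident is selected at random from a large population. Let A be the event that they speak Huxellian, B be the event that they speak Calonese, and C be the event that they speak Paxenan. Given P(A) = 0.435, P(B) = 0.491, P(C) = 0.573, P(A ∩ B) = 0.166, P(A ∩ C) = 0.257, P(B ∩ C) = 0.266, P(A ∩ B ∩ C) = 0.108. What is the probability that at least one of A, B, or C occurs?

P(A ∪ B ∪ C) = 0.435 + 0.491 + 0.573 − 0.166 − 0.257 − 0.266 + 0.108 = 0.918

0.918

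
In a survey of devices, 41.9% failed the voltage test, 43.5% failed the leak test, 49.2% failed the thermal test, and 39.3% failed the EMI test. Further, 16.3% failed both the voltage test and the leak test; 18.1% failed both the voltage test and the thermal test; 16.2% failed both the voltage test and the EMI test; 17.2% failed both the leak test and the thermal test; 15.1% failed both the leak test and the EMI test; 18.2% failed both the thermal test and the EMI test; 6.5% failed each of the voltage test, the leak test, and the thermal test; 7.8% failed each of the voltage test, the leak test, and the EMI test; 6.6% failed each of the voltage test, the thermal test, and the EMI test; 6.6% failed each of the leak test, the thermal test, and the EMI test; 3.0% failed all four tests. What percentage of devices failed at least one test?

Using inclusion–exclusion:
P(union) = 41.9 + 43.5 + 49.2 + 39.3 − 16.3 − 18.1 − 16.2 − 17.2 − 15.1 − 18.2 + 6.5 + 7.8 + 6.6 + 6.6 − 3.0 = 97.3%

97.3%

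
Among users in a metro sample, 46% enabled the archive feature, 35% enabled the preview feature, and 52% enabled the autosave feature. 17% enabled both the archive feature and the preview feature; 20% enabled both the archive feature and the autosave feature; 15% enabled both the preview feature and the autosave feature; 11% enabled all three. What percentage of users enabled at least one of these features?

92%

Using inclusion–exclusion:
P(union) = 46 + 35 + 52 − 17 − 20 − 15 + 11 = 92%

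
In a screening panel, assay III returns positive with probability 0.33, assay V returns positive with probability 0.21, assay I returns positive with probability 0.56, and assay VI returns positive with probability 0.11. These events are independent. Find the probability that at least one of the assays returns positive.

Independence gives P(none) = ∏(1 − pᵢ).
P(none) = (1 − 0.33) × (1 − 0.21) × (1 − 0.56) × (1 − 0.11) = 0.67 × 0.79 × 0.44 × 0.89 = 0.20727388
P(at least one) = 1 − 0.20727388 = 0.79272612

0.79272612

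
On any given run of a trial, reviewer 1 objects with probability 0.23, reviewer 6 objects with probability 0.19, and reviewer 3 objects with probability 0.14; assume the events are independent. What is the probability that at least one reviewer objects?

P(none) = (1 − 0.23) × (1 − 0.19) × (1 − 0.14) = 0.77 × 0.81 × 0.86 = 0.536382
P(at least one) = 1 − 0.536382 = 0.463618

0.463618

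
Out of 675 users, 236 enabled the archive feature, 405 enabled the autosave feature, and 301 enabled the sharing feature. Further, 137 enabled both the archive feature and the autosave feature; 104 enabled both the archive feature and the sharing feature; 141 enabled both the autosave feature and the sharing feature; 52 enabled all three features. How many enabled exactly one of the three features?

334

By inclusion–exclusion (exactly-one form):
N(exactly one) = 236 + 405 + 301 − 2·137 − 2·104 − 2·141 + 3·52 = 334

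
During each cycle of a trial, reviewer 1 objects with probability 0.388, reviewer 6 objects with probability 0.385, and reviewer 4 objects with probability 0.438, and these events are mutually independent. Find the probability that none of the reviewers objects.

0.21152556

P(none) = (1 − 0.388) × (1 − 0.385) × (1 − 0.438) = 0.612 × 0.615 × 0.562 = 0.21152556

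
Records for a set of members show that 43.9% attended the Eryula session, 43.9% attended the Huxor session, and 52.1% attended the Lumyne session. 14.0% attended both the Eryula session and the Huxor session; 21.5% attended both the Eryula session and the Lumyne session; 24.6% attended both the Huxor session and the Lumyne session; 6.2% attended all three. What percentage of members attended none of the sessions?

By inclusion–exclusion:
P(union) = 43.9 + 43.9 + 52.1 − 14.0 − 21.5 − 24.6 + 6.2 = 86.0%
P(none) = 100% − 86.0% = 14.0%

14.0%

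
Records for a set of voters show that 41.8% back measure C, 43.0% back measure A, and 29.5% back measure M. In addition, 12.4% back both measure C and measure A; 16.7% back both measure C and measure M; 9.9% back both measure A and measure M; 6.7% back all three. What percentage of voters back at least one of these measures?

82.0%

P(≥1) = 41.8 + 43.0 + 29.5 − 12.4 − 16.7 − 9.9 + 6.7 = 82.0%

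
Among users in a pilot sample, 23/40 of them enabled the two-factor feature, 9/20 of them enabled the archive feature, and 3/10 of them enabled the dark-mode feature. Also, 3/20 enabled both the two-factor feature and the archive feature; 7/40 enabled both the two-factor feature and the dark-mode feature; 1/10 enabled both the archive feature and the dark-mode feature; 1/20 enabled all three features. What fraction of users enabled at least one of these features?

P(≥1) = 23/40 + 9/20 + 3/10 − 3/20 − 7/40 − 1/10 + 1/20 = 19/20

19/20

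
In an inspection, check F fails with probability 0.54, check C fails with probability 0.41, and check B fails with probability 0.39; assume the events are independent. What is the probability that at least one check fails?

0.834446

P(none) = (1 − 0.54) × (1 − 0.41) × (1 − 0.39) = 0.46 × 0.59 × 0.61 = 0.165554
P(at least one) = 1 − 0.165554 = 0.834446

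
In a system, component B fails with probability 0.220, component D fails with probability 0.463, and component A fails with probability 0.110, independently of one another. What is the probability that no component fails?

Independence gives P(none) = ∏(1 − pᵢ).
P(none) = (1 − 0.220) × (1 − 0.463) × (1 − 0.110) = 0.780 × 0.537 × 0.890 = 0.3727854

0.3727854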